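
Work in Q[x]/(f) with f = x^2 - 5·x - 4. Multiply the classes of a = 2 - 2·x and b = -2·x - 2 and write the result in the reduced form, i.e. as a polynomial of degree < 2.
a · b ≡ 20·x + 12 (mod f(x))

First multiply in Q[x] without reducing: a · b = 4·x^2 - 4. Now divide by f(x) = x^2 - 5·x - 4, eliminating the leading term at each step:
  leading term 4·x^2: subtract (4)·f(x) = 4·x^2 - 20·x - 16, leaving 20·x + 12
The degree is now < 2, so this is the remainder. Hence a · b ≡ 20·x + 12 in Q[x]/(f).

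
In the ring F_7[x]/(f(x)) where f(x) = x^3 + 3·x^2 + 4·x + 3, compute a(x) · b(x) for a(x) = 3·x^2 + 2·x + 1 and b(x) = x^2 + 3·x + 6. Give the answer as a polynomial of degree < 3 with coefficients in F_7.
a · b ≡ 5·x (mod f(x))

Multiply as integer polynomials: a · b = 3·x^4 + 11·x^3 + 25·x^2 + 15·x + 6. Reducing coefficients mod 7: a · b ≡ 3·x^4 + 4·x^3 + 4·x^2 + x + 6. Now divide by f(x) = x^3 + 3·x^2 + 4·x + 3 in F_7[x], eliminating the leading term at each step:
  leading term 3·x^4: subtract (3·x)·f(x) = 3·x^4 + 2·x^3 + 5·x^2 + 2·x, leaving 2·x^3 + 6·x^2 + 6·x + 6 (coefficients mod 7)
  leading term 2·x^3: subtract (2)·f(x) = 2·x^3 + 6·x^2 + x + 6, leaving 5·x (coefficients mod 7)
The degree is now < 3, so this is the remainder. Hence a · b ≡ 5·x in F_7[x]/(f).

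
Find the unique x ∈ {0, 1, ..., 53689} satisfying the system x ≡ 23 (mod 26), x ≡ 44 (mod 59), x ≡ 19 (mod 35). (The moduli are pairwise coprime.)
The moduli 26, 59, 35 are pairwise coprime, so by the CRT there is a unique solution mod 26·59·35 = 53690.
Solve by successive substitution. Start with x ≡ 23 (mod 26).
  Combine with x ≡ 44 (mod 59): write x = 23 + 26·t and require 23 + 26·t ≡ 44 (mod 59), i.e. 26·t ≡ 44 − 23 ≡ 21 (mod 59). Since 26^(−1) ≡ 25 (mod 59), t ≡ 25·21 ≡ 53 (mod 59). So x ≡ 23 + 26·53 = 1401 (mod 1534).
  Combine with x ≡ 19 (mod 35): write x = 1401 + 1534·t and require 1401 + 1534·t ≡ 19 (mod 35), i.e. 1534·t ≡ 19 − 1401 ≡ 18 (mod 35). Since 1534^(−1) ≡ 29 (mod 35) (1534 ≡ 29 (mod 35)), t ≡ 29·18 ≡ 32 (mod 35). So x ≡ 1401 + 1534·32 = 50489 (mod 53690).
Unique solution in [0, 53690): x = 50489.

Final answer: x ≡ 50489 (mod 53690); the representative in [0, 53690) is 50489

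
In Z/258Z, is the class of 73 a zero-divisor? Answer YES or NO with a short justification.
gcd(73, 258) = 1, so 73 is a unit in Z/258Z (it has a multiplicative inverse). A unit cannot be a zero-divisor: if 73·b ≡ 0 then multiplying both sides by 73^(−1) gives b ≡ 0. So 73 is not a zero-divisor.

Final answer: NO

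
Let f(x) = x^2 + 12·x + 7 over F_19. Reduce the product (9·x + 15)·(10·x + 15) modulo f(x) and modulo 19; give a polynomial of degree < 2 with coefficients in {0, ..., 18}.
a · b ≡ 3·x + 13 (mod f(x))

Multiply as integer polynomials: a · b = 90·x^2 + 285·x + 225. Reducing coefficients mod 19: a · b ≡ 14·x^2 + 16. Now divide by f(x) = x^2 + 12·x + 7 in F_19[x], eliminating the leading term at each step:
  leading term 14·x^2: subtract (14)·f(x) = 14·x^2 + 16·x + 3, leaving 3·x + 13 (coefficients mod 19)
The degree is now < 2, so this is the remainder. Hence a · b ≡ 3·x + 13 in F_19[x]/(f).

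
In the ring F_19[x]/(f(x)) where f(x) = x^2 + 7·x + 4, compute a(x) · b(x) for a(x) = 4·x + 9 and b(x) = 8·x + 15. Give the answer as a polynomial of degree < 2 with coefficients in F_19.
Multiply as integer polynomials: a · b = 32·x^2 + 132·x + 135. Reducing coefficients mod 19: a · b ≡ 13·x^2 + 18·x + 2. Now divide by f(x) = x^2 + 7·x + 4 in F_19[x], eliminating the leading term at each step:
  leading term 13·x^2: subtract (13)·f(x) = 13·x^2 + 15·x + 14, leaving 3·x + 7 (coefficients mod 19)
The degree is now < 2, so this is the remainder. Hence a · b ≡ 3·x + 7 in F_19[x]/(f).

Final answer: a · b ≡ 3·x + 7 (mod f(x))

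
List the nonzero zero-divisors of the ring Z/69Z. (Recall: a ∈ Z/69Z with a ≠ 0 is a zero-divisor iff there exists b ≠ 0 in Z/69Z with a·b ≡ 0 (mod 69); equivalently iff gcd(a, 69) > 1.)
nonzero zero-divisors of Z/69Z = {3, 6, 9, 12, 15, 18, 21, 23, 24, 27, 30, 33, 36, 39, 42, 45, 46, 48, 51, 54, 57, 60, 63, 66}

An element a ∈ Z/69Z (with a ≠ 0) is a zero-divisor iff gcd(a, 69) > 1 (because a is a unit precisely when gcd(a, n) = 1, and in Z/nZ every nonzero, non-unit element is a zero-divisor). Scan a = 1, ..., 68 and keep those with gcd(a, 69) > 1:
  gcd(3, 69) = 3, gcd(6, 69) = 3, gcd(9, 69) = 3, gcd(12, 69) = 3, gcd(15, 69) = 3, gcd(18, 69) = 3, gcd(21, 69) = 3, gcd(23, 69) = 23, gcd(24, 69) = 3, gcd(27, 69) = 3, gcd(30, 69) = 3, gcd(33, 69) = 3, gcd(36, 69) = 3, gcd(39, 69) = 3, gcd(42, 69) = 3, gcd(45, 69) = 3, gcd(46, 69) = 23, gcd(48, 69) = 3, gcd(51, 69) = 3, gcd(54, 69) = 3, gcd(57, 69) = 3, gcd(60, 69) = 3, gcd(63, 69) = 3, gcd(66, 69) = 3.
All other a ∈ {1, ..., 68} have gcd(a, 69) = 1 and are units. So the nonzero zero-divisors are exactly the 24 values of a appearing in this scan.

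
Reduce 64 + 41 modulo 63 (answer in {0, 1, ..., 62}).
Reduce the summands first: 64 ≡ 1 (mod 63), so 64 + 41 ≡ 1 + 41 (mod 63). 1 + 41 = 42; 42 = 0·63 + 42, so (64 + 41) mod 63 = 42.

Final answer: 42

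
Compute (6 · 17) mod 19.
7

Both factors are already reduced mod 19. 6 · 17 = 102. Dividing by 19: 102 = 5·19 + 7. So (6 · 17) mod 19 = 7.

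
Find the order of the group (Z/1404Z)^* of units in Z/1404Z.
(Z/1404Z)^* consists of the classes a with gcd(a, 1404) = 1, so its order is φ(1404). φ is multiplicative, with φ(p^e) = p^e − p^(e−1). Factorise 1404 = 2^2 · 3^3 · 13. Then
  φ(1404) = (2^2 − 2^1) · (3^3 − 3^2) · (13 − 1) = 2 · 18 · 12 = 432.
Thus |(Z/1404Z)^*| = 432.

Final answer: |(Z/1404Z)^*| = 432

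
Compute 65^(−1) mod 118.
65^(−1) ≡ 69 (mod 118)

Apply the extended Euclidean algorithm to (118, 65), tracking rows (r, s, t) with s·118 + t·65 = r. Each division r_prev = q·r_cur + r_new produces the new row as (previous row) − q·(current row):
  row A: (118, 1, 0)   [1·118 + 0·65 = 118]
  row B: (65, 0, 1)   [0·118 + 1·65 = 65]
  118 = 1·65 + 53   → row C = row A − 1·row B = (53, 1, −1)   [check: 1·118 − 1·65 = 53]
  65 = 1·53 + 12   → row D = row B − 1·row C = (12, −1, 2)   [check: −1·118 + 2·65 = 12]
  53 = 4·12 + 5   → row E = row C − 4·row D = (5, 5, −9)   [check: 5·118 − 9·65 = 5]
  12 = 2·5 + 2   → row F = row D − 2·row E = (2, −11, 20)   [check: −11·118 + 20·65 = 2]
  5 = 2·2 + 1   → row G = row E − 2·row F = (1, 27, −49)   [check: 27·118 − 49·65 = 1]
  2 = 2·1 + 0   → remainder 0, stop. gcd = 1 (last nonzero row G).
The gcd is 1, so 65 is invertible mod 118. The last nonzero row gives 27·118 − 49·65 = 1, so t = −49. So 65^(−1) ≡ −49 ≡ 69 (mod 118). Verify: 65 · 69 = 4485 ≡ 1 (mod 118). ✓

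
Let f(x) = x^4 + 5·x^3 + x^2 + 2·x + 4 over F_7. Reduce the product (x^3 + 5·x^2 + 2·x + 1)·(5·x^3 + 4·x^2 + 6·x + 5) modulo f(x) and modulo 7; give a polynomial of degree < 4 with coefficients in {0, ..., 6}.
Multiply as integer polynomials: a · b = 5·x^6 + 29·x^5 + 36·x^4 + 48·x^3 + 41·x^2 + 16·x + 5. Reducing coefficients mod 7: a · b ≡ 5·x^6 + x^5 + x^4 + 6·x^3 + 6·x^2 + 2·x + 5. Now divide by f(x) = x^4 + 5·x^3 + x^2 + 2·x + 4 in F_7[x], eliminating the leading term at each step:
  leading term 5·x^6: subtract (5·x^2)·f(x) = 5·x^6 + 4·x^5 + 5·x^4 + 3·x^3 + 6·x^2, leaving 4·x^5 + 3·x^4 + 3·x^3 + 2·x + 5 (coefficients mod 7)
  leading term 4·x^5: subtract (4·x)·f(x) = 4·x^5 + 6·x^4 + 4·x^3 + x^2 + 2·x, leaving 4·x^4 + 6·x^3 + 6·x^2 + 5 (coefficients mod 7)
  leading term 4·x^4: subtract (4)·f(x) = 4·x^4 + 6·x^3 + 4·x^2 + x + 2, leaving 2·x^2 + 6·x + 3 (coefficients mod 7)
The degree is now < 4, so this is the remainder. Hence a · b ≡ 2·x^2 + 6·x + 3 in F_7[x]/(f).

Final answer: a · b ≡ 2·x^2 + 6·x + 3 (mod f(x))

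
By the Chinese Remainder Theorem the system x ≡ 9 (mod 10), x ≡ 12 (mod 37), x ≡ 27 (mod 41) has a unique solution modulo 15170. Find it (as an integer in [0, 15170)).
The moduli 10, 37, 41 are pairwise coprime, so by the CRT there is a unique solution mod 10·37·41 = 15170.
Solve by successive substitution. Start with x ≡ 9 (mod 10).
  Combine with x ≡ 12 (mod 37): write x = 9 + 10·t and require 9 + 10·t ≡ 12 (mod 37), i.e. 10·t ≡ 12 − 9 ≡ 3 (mod 37). Since 10^(−1) ≡ 26 (mod 37), t ≡ 26·3 ≡ 4 (mod 37). So x ≡ 9 + 10·4 = 49 (mod 370).
  Combine with x ≡ 27 (mod 41): write x = 49 + 370·t and require 49 + 370·t ≡ 27 (mod 41), i.e. 370·t ≡ 27 − 49 ≡ 19 (mod 41). Since 370^(−1) ≡ 1 (mod 41) (370 ≡ 1 (mod 41)), t ≡ 1·19 ≡ 19 (mod 41). So x ≡ 49 + 370·19 = 7079 (mod 15170).
Unique solution in [0, 15170): x = 7079.

Final answer: x ≡ 7079 (mod 15170); the representative in [0, 15170) is 7079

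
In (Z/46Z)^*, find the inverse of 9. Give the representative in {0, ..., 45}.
9^(−1) ≡ 41 (mod 46)

Apply the extended Euclidean algorithm to (46, 9), tracking rows (r, s, t) with s·46 + t·9 = r. Each division r_prev = q·r_cur + r_new produces the new row as (previous row) − q·(current row):
  row A: (46, 1, 0)   [1·46 + 0·9 = 46]
  row B: (9, 0, 1)   [0·46 + 1·9 = 9]
  46 = 5·9 + 1   → row C = row A − 5·row B = (1, 1, −5)   [check: 1·46 − 5·9 = 1]
  9 = 9·1 + 0   → remainder 0, stop. gcd = 1 (last nonzero row C).
The gcd is 1, so 9 is invertible mod 46. The last nonzero row gives 1·46 − 5·9 = 1, so t = −5. So 9^(−1) ≡ −5 ≡ 41 (mod 46). Verify: 9 · 41 = 369 ≡ 1 (mod 46). ✓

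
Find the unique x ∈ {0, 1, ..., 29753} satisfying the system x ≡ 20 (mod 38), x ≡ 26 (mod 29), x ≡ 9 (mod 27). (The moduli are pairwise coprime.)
The moduli 38, 29, 27 are pairwise coprime, so by the CRT there is a unique solution mod 38·29·27 = 29754.
Solve by successive substitution. Start with x ≡ 20 (mod 38).
  Combine with x ≡ 26 (mod 29): write x = 20 + 38·t and require 20 + 38·t ≡ 26 (mod 29), i.e. 38·t ≡ 26 − 20 ≡ 6 (mod 29). Since 38^(−1) ≡ 13 (mod 29) (38 ≡ 9 (mod 29)), t ≡ 13·6 ≡ 20 (mod 29). So x ≡ 20 + 38·20 = 780 (mod 1102).
  Combine with x ≡ 9 (mod 27): write x = 780 + 1102·t and require 780 + 1102·t ≡ 9 (mod 27), i.e. 1102·t ≡ 9 − 780 ≡ 12 (mod 27). Since 1102^(−1) ≡ 16 (mod 27) (1102 ≡ 22 (mod 27)), t ≡ 16·12 ≡ 3 (mod 27). So x ≡ 780 + 1102·3 = 4086 (mod 29754).
Unique solution in [0, 29754): x = 4086.

Final answer: x ≡ 4086 (mod 29754); the representative in [0, 29754) is 4086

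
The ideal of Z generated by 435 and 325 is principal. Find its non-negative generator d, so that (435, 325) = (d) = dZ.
(435, 325) = (5); d = 5

In the PID Z, (a, b) is generated by gcd(a, b). Compute gcd(435, 325) with the extended Euclidean algorithm, tracking rows (r, s, t) with s·435 + t·325 = r:
  row A: (435, 1, 0)   [1·435 + 0·325 = 435]
  row B: (325, 0, 1)   [0·435 + 1·325 = 325]
  435 = 1·325 + 110   → row C = row A − 1·row B = (110, 1, −1)   [check: 1·435 − 1·325 = 110]
  325 = 2·110 + 105   → row D = row B − 2·row C = (105, −2, 3)   [check: −2·435 + 3·325 = 105]
  110 = 1·105 + 5   → row E = row C − 1·row D = (5, 3, −4)   [check: 3·435 − 4·325 = 5]
  105 = 21·5 + 0   → remainder 0, stop. gcd = 5 (last nonzero row E).
So gcd(435, 325) = 5, with Bézout identity 3·435 − 4·325 = 5. Containment (⊇): the Bézout identity exhibits 5 as an element of (435, 325), giving (5) ⊆ (435, 325). Containment (⊆): since 5 | 435 and 5 | 325 (435 = 5·87, 325 = 5·65), every Z-linear combination of 435 and 325 is divisible by 5, so (435, 325) ⊆ (5). Therefore (435, 325) = (5), d = 5.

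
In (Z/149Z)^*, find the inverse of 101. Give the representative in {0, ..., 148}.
Apply the extended Euclidean algorithm to (149, 101), tracking rows (r, s, t) with s·149 + t·101 = r. Each division r_prev = q·r_cur + r_new produces the new row as (previous row) − q·(current row):
  row A: (149, 1, 0)   [1·149 + 0·101 = 149]
  row B: (101, 0, 1)   [0·149 + 1·101 = 101]
  149 = 1·101 + 48   → row C = row A − 1·row B = (48, 1, −1)   [check: 1·149 − 1·101 = 48]
  101 = 2·48 + 5   → row D = row B − 2·row C = (5, −2, 3)   [check: −2·149 + 3·101 = 5]
  48 = 9·5 + 3   → row E = row C − 9·row D = (3, 19, −28)   [check: 19·149 − 28·101 = 3]
  5 = 1·3 + 2   → row F = row D − 1·row E = (2, −21, 31)   [check: −21·149 + 31·101 = 2]
  3 = 1·2 + 1   → row G = row E − 1·row F = (1, 40, −59)   [check: 40·149 − 59·101 = 1]
  2 = 2·1 + 0   → remainder 0, stop. gcd = 1 (last nonzero row G).
The gcd is 1, so 101 is invertible mod 149. The last nonzero row gives 40·149 − 59·101 = 1, so t = −59. So 101^(−1) ≡ −59 ≡ 90 (mod 149). Verify: 101 · 90 = 9090 ≡ 1 (mod 149). ✓

Final answer: 101^(−1) ≡ 90 (mod 149)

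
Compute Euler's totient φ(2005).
φ is multiplicative, with φ(p^e) = p^e − p^(e−1). Factorise 2005 = 5 · 401. Then
  φ(2005) = (5 − 1) · (401 − 1) = 4 · 400 = 1600.

Final answer: φ(2005) = 1600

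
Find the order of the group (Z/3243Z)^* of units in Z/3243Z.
|(Z/3243Z)^*| = 2024

(Z/3243Z)^* consists of the classes a with gcd(a, 3243) = 1, so its order is φ(3243). φ is multiplicative, with φ(p^e) = p^e − p^(e−1). Factorise 3243 = 3 · 23 · 47. Then
  φ(3243) = (3 − 1) · (23 − 1) · (47 − 1) = 2 · 22 · 46 = 2024.
Thus |(Z/3243Z)^*| = 2024.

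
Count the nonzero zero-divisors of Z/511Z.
In Z/511Z each nonzero element is either a unit (gcd with 511 is 1) or a zero-divisor (gcd > 1). The number of units is φ(511): factorise 511 = 7 · 73, so φ(511) = (7 − 1) · (73 − 1) = 6 · 72 = 432. The nonzero elements number 511 − 1 = 510. Hence the nonzero zero-divisors number 510 − 432 = 78.

Final answer: Z/511Z has 78 nonzero zero-divisors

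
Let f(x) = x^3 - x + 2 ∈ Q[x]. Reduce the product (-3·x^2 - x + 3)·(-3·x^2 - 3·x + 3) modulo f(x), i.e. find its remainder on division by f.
First multiply in Q[x] without reducing: a · b = 9·x^4 + 12·x^3 - 15·x^2 - 12·x + 9. Now divide by f(x) = x^3 - x + 2, eliminating the leading term at each step:
  leading term 9·x^4: subtract (9·x)·f(x) = 9·x^4 - 9·x^2 + 18·x, leaving 12·x^3 - 6·x^2 - 30·x + 9
  leading term 12·x^3: subtract (12)·f(x) = 12·x^3 - 12·x + 24, leaving -6·x^2 - 18·x - 15
The degree is now < 3, so this is the remainder. Hence a · b ≡ -6·x^2 - 18·x - 15 in Q[x]/(f).

Final answer: a · b ≡ -6·x^2 - 18·x - 15 (mod f(x))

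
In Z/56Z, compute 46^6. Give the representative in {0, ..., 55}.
8

Use repeated squaring. Binary(6) = 110. Walk through the bits of the exponent 6 left-to-right: at each bit after the leading one, square the running value, then multiply by 46 if the bit is 1 (always reducing mod 56):
  bit 1 = 1 (leading): start with 46.
  bit 2 = 1: square 46^2 = 2116 ≡ 44; bit is 1, so multiply 44·46 = 2024 ≡ 8 (mod 56).
  bit 3 = 0: square 8^2 = 64 ≡ 8 (mod 56).
Final value: 46^6 ≡ 8 (mod 56).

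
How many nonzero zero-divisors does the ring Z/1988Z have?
Z/1988Z has 1147 nonzero zero-divisors

In Z/1988Z each nonzero element is either a unit (gcd with 1988 is 1) or a zero-divisor (gcd > 1). The number of units is φ(1988): factorise 1988 = 2^2 · 7 · 71, so φ(1988) = (2^2 − 2^1) · (7 − 1) · (71 − 1) = 2 · 6 · 70 = 840. The nonzero elements number 1988 − 1 = 1987. Hence the nonzero zero-divisors number 1987 − 840 = 1147.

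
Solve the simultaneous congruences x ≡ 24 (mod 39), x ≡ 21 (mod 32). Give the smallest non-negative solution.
The moduli 39, 32 are pairwise coprime, so by the CRT there is a unique solution mod 39·32 = 1248.
Solve by successive substitution. Start with x ≡ 24 (mod 39).
  Combine with x ≡ 21 (mod 32): write x = 24 + 39·t and require 24 + 39·t ≡ 21 (mod 32), i.e. 39·t ≡ 21 − 24 ≡ 29 (mod 32). Since 39^(−1) ≡ 23 (mod 32) (39 ≡ 7 (mod 32)), t ≡ 23·29 ≡ 27 (mod 32). So x ≡ 24 + 39·27 = 1077 (mod 1248).
Unique solution in [0, 1248): x = 1077.

Final answer: x ≡ 1077 (mod 1248); the representative in [0, 1248) is 1077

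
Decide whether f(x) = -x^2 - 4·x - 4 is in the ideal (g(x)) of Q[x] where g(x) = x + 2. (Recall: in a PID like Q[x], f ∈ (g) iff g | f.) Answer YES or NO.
In Q[x] the ideal (g) consists of all multiples of g, so f ∈ (g) iff g | f, i.e. iff the remainder of f on division by g is 0. Divide f by g (g is monic, so eliminate the leading term of the running remainder at each step):
  leading term -x^2: subtract (-x)·g(x) = -x^2 - 2·x, leaving -2·x - 4
  leading term -2·x: subtract (-2)·g(x) = -2·x - 4, leaving 0
The remainder is 0, so f(x) = g(x) · h(x) with h(x) = -x - 2. Hence g | f, i.e. f ∈ (g).

Final answer: YES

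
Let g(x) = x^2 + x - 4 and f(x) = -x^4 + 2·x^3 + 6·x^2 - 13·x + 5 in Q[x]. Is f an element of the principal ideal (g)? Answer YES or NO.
In Q[x] the ideal (g) consists of all multiples of g, so f ∈ (g) iff g | f, i.e. iff the remainder of f on division by g is 0. Divide f by g (g is monic, so eliminate the leading term of the running remainder at each step):
  leading term -x^4: subtract (-x^2)·g(x) = -x^4 - x^3 + 4·x^2, leaving 3·x^3 + 2·x^2 - 13·x + 5
  leading term 3·x^3: subtract (3·x)·g(x) = 3·x^3 + 3·x^2 - 12·x, leaving -x^2 - x + 5
  leading term -x^2: subtract (-1)·g(x) = -x^2 - x + 4, leaving 1
The remainder r(x) = 1 ≠ 0 (and deg r < deg g), so g ∤ f, i.e. f ∉ (g).

Final answer: NO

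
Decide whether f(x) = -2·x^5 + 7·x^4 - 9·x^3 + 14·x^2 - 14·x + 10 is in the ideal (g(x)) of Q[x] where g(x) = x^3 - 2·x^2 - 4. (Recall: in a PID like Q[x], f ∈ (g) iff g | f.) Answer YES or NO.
NO

In Q[x] the ideal (g) consists of all multiples of g, so f ∈ (g) iff g | f, i.e. iff the remainder of f on division by g is 0. Divide f by g (g is monic, so eliminate the leading term of the running remainder at each step):
  leading term -2·x^5: subtract (-2·x^2)·g(x) = -2·x^5 + 4·x^4 + 8·x^2, leaving 3·x^4 - 9·x^3 + 6·x^2 - 14·x + 10
  leading term 3·x^4: subtract (3·x)·g(x) = 3·x^4 - 6·x^3 - 12·x, leaving -3·x^3 + 6·x^2 - 2·x + 10
  leading term -3·x^3: subtract (-3)·g(x) = -3·x^3 + 6·x^2 + 12, leaving -2·x - 2
The remainder r(x) = -2·x - 2 ≠ 0 (and deg r < deg g), so g ∤ f, i.e. f ∉ (g).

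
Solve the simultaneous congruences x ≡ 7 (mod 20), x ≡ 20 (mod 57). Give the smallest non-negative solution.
The moduli 20, 57 are pairwise coprime, so by the CRT there is a unique solution mod 20·57 = 1140.
Solve by successive substitution. Start with x ≡ 7 (mod 20).
  Combine with x ≡ 20 (mod 57): write x = 7 + 20·t and require 7 + 20·t ≡ 20 (mod 57), i.e. 20·t ≡ 20 − 7 ≡ 13 (mod 57). Since 20^(−1) ≡ 20 (mod 57), t ≡ 20·13 ≡ 32 (mod 57). So x ≡ 7 + 20·32 = 647 (mod 1140).
Unique solution in [0, 1140): x = 647.

Final answer: x ≡ 647 (mod 1140); the representative in [0, 1140) is 647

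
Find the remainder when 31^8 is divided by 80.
1

Use repeated squaring. Binary(8) = 1000. Walk through the bits of the exponent 8 left-to-right: at each bit after the leading one, square the running value, then multiply by 31 if the bit is 1 (always reducing mod 80):
  bit 1 = 1 (leading): start with 31.
  bit 2 = 0: square 31^2 = 961 ≡ 1 (mod 80).
  bit 3 = 0: square 1^2 = 1 (mod 80).
  bit 4 = 0: square 1^2 = 1 (mod 80).
Final value: 31^8 ≡ 1 (mod 80).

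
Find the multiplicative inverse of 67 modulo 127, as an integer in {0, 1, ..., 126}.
67^(−1) ≡ 91 (mod 127)

Apply the extended Euclidean algorithm to (127, 67), tracking rows (r, s, t) with s·127 + t·67 = r. Each division r_prev = q·r_cur + r_new produces the new row as (previous row) − q·(current row):
  row A: (127, 1, 0)   [1·127 + 0·67 = 127]
  row B: (67, 0, 1)   [0·127 + 1·67 = 67]
  127 = 1·67 + 60   → row C = row A − 1·row B = (60, 1, −1)   [check: 1·127 − 1·67 = 60]
  67 = 1·60 + 7   → row D = row B − 1·row C = (7, −1, 2)   [check: −1·127 + 2·67 = 7]
  60 = 8·7 + 4   → row E = row C − 8·row D = (4, 9, −17)   [check: 9·127 − 17·67 = 4]
  7 = 1·4 + 3   → row F = row D − 1·row E = (3, −10, 19)   [check: −10·127 + 19·67 = 3]
  4 = 1·3 + 1   → row G = row E − 1·row F = (1, 19, −36)   [check: 19·127 − 36·67 = 1]
  3 = 3·1 + 0   → remainder 0, stop. gcd = 1 (last nonzero row G).
The gcd is 1, so 67 is invertible mod 127. The last nonzero row gives 19·127 − 36·67 = 1, so t = −36. So 67^(−1) ≡ −36 ≡ 91 (mod 127). Verify: 67 · 91 = 6097 ≡ 1 (mod 127). ✓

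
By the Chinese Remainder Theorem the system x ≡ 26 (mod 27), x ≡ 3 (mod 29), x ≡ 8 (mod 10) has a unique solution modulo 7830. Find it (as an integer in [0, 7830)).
The moduli 27, 29, 10 are pairwise coprime, so by the CRT there is a unique solution mod 27·29·10 = 7830.
Solve by successive substitution. Start with x ≡ 26 (mod 27).
  Combine with x ≡ 3 (mod 29): write x = 26 + 27·t and require 26 + 27·t ≡ 3 (mod 29), i.e. 27·t ≡ 3 − 26 ≡ 6 (mod 29). Since 27^(−1) ≡ 14 (mod 29), t ≡ 14·6 ≡ 26 (mod 29). So x ≡ 26 + 27·26 = 728 (mod 783).
  Combine with x ≡ 8 (mod 10): write x = 728 + 783·t and require 728 + 783·t ≡ 8 (mod 10), i.e. 783·t ≡ 8 − 728 ≡ 0 (mod 10). Since 783^(−1) ≡ 7 (mod 10) (783 ≡ 3 (mod 10)), t ≡ 7·0 ≡ 0 (mod 10). So x ≡ 728 + 783·0 = 728 (mod 7830).
Unique solution in [0, 7830): x = 728.

Final answer: x ≡ 728 (mod 7830); the representative in [0, 7830) is 728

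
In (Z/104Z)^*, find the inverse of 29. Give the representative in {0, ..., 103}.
29^(−1) ≡ 61 (mod 104)

Apply the extended Euclidean algorithm to (104, 29), tracking rows (r, s, t) with s·104 + t·29 = r. Each division r_prev = q·r_cur + r_new produces the new row as (previous row) − q·(current row):
  row A: (104, 1, 0)   [1·104 + 0·29 = 104]
  row B: (29, 0, 1)   [0·104 + 1·29 = 29]
  104 = 3·29 + 17   → row C = row A − 3·row B = (17, 1, −3)   [check: 1·104 − 3·29 = 17]
  29 = 1·17 + 12   → row D = row B − 1·row C = (12, −1, 4)   [check: −1·104 + 4·29 = 12]
  17 = 1·12 + 5   → row E = row C − 1·row D = (5, 2, −7)   [check: 2·104 − 7·29 = 5]
  12 = 2·5 + 2   → row F = row D − 2·row E = (2, −5, 18)   [check: −5·104 + 18·29 = 2]
  5 = 2·2 + 1   → row G = row E − 2·row F = (1, 12, −43)   [check: 12·104 − 43·29 = 1]
  2 = 2·1 + 0   → remainder 0, stop. gcd = 1 (last nonzero row G).
The gcd is 1, so 29 is invertible mod 104. The last nonzero row gives 12·104 − 43·29 = 1, so t = −43. So 29^(−1) ≡ −43 ≡ 61 (mod 104). Verify: 29 · 61 = 1769 ≡ 1 (mod 104). ✓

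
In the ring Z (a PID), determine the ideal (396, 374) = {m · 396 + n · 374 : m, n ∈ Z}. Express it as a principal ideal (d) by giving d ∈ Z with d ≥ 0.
In the PID Z, (a, b) is generated by gcd(a, b). Compute gcd(396, 374) with the extended Euclidean algorithm, tracking rows (r, s, t) with s·396 + t·374 = r:
  row A: (396, 1, 0)   [1·396 + 0·374 = 396]
  row B: (374, 0, 1)   [0·396 + 1·374 = 374]
  396 = 1·374 + 22   → row C = row A − 1·row B = (22, 1, −1)   [check: 1·396 − 1·374 = 22]
  374 = 17·22 + 0   → remainder 0, stop. gcd = 22 (last nonzero row C).
So gcd(396, 374) = 22, with Bézout identity 1·396 − 1·374 = 22. Containment (⊇): the Bézout identity exhibits 22 as an element of (396, 374), giving (22) ⊆ (396, 374). Containment (⊆): since 22 | 396 and 22 | 374 (396 = 22·18, 374 = 22·17), every Z-linear combination of 396 and 374 is divisible by 22, so (396, 374) ⊆ (22). Therefore (396, 374) = (22), d = 22.

Final answer: (396, 374) = (22); d = 22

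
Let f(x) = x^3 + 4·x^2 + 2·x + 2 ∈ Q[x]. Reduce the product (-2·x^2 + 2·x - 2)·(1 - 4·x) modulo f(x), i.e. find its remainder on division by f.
First multiply in Q[x] without reducing: a · b = 8·x^3 - 10·x^2 + 10·x - 2. Now divide by f(x) = x^3 + 4·x^2 + 2·x + 2, eliminating the leading term at each step:
  leading term 8·x^3: subtract (8)·f(x) = 8·x^3 + 32·x^2 + 16·x + 16, leaving -42·x^2 - 6·x - 18
The degree is now < 3, so this is the remainder. Hence a · b ≡ -42·x^2 - 6·x - 18 in Q[x]/(f).

Final answer: a · b ≡ -42·x^2 - 6·x - 18 (mod f(x))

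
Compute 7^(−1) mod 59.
7^(−1) ≡ 17 (mod 59)

Apply the extended Euclidean algorithm to (59, 7), tracking rows (r, s, t) with s·59 + t·7 = r. Each division r_prev = q·r_cur + r_new produces the new row as (previous row) − q·(current row):
  row A: (59, 1, 0)   [1·59 + 0·7 = 59]
  row B: (7, 0, 1)   [0·59 + 1·7 = 7]
  59 = 8·7 + 3   → row C = row A − 8·row B = (3, 1, −8)   [check: 1·59 − 8·7 = 3]
  7 = 2·3 + 1   → row D = row B − 2·row C = (1, −2, 17)   [check: −2·59 + 17·7 = 1]
  3 = 3·1 + 0   → remainder 0, stop. gcd = 1 (last nonzero row D).
The gcd is 1, so 7 is invertible mod 59. The last nonzero row gives −2·59 + 17·7 = 1, so t = 17. So 7^(−1) ≡ 17 (mod 59). Verify: 7 · 17 = 119 ≡ 1 (mod 59). ✓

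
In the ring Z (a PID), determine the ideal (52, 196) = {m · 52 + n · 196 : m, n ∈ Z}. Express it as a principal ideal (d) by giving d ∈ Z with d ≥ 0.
In the PID Z, (a, b) is generated by gcd(a, b). Compute gcd(196, 52) with the extended Euclidean algorithm, tracking rows (r, s, t) with s·196 + t·52 = r:
  row A: (196, 1, 0)   [1·196 + 0·52 = 196]
  row B: (52, 0, 1)   [0·196 + 1·52 = 52]
  196 = 3·52 + 40   → row C = row A − 3·row B = (40, 1, −3)   [check: 1·196 − 3·52 = 40]
  52 = 1·40 + 12   → row D = row B − 1·row C = (12, −1, 4)   [check: −1·196 + 4·52 = 12]
  40 = 3·12 + 4   → row E = row C − 3·row D = (4, 4, −15)   [check: 4·196 − 15·52 = 4]
  12 = 3·4 + 0   → remainder 0, stop. gcd = 4 (last nonzero row E).
So gcd(52, 196) = 4, with Bézout identity 4·196 − 15·52 = 4. Containment (⊇): the Bézout identity exhibits 4 as an element of (52, 196), giving (4) ⊆ (52, 196). Containment (⊆): since 4 | 52 and 4 | 196 (52 = 4·13, 196 = 4·49), every Z-linear combination of 52 and 196 is divisible by 4, so (52, 196) ⊆ (4). Therefore (52, 196) = (4), d = 4.

Final answer: (52, 196) = (4); d = 4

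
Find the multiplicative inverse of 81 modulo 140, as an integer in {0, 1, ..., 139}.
81^(−1) ≡ 121 (mod 140)

Apply the extended Euclidean algorithm to (140, 81), tracking rows (r, s, t) with s·140 + t·81 = r. Each division r_prev = q·r_cur + r_new produces the new row as (previous row) − q·(current row):
  row A: (140, 1, 0)   [1·140 + 0·81 = 140]
  row B: (81, 0, 1)   [0·140 + 1·81 = 81]
  140 = 1·81 + 59   → row C = row A − 1·row B = (59, 1, −1)   [check: 1·140 − 1·81 = 59]
  81 = 1·59 + 22   → row D = row B − 1·row C = (22, −1, 2)   [check: −1·140 + 2·81 = 22]
  59 = 2·22 + 15   → row E = row C − 2·row D = (15, 3, −5)   [check: 3·140 − 5·81 = 15]
  22 = 1·15 + 7   → row F = row D − 1·row E = (7, −4, 7)   [check: −4·140 + 7·81 = 7]
  15 = 2·7 + 1   → row G = row E − 2·row F = (1, 11, −19)   [check: 11·140 − 19·81 = 1]
  7 = 7·1 + 0   → remainder 0, stop. gcd = 1 (last nonzero row G).
The gcd is 1, so 81 is invertible mod 140. The last nonzero row gives 11·140 − 19·81 = 1, so t = −19. So 81^(−1) ≡ −19 ≡ 121 (mod 140). Verify: 81 · 121 = 9801 ≡ 1 (mod 140). ✓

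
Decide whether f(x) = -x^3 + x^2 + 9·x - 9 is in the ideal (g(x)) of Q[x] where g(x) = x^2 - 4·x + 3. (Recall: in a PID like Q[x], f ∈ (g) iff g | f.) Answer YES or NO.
In Q[x] the ideal (g) consists of all multiples of g, so f ∈ (g) iff g | f, i.e. iff the remainder of f on division by g is 0. Divide f by g (g is monic, so eliminate the leading term of the running remainder at each step):
  leading term -x^3: subtract (-x)·g(x) = -x^3 + 4·x^2 - 3·x, leaving -3·x^2 + 12·x - 9
  leading term -3·x^2: subtract (-3)·g(x) = -3·x^2 + 12·x - 9, leaving 0
The remainder is 0, so f(x) = g(x) · h(x) with h(x) = -x - 3. Hence g | f, i.e. f ∈ (g).

Final answer: YES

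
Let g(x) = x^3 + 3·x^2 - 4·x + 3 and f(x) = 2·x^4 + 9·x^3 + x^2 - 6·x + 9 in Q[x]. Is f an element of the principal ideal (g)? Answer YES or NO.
YES

In Q[x] the ideal (g) consists of all multiples of g, so f ∈ (g) iff g | f, i.e. iff the remainder of f on division by g is 0. Divide f by g (g is monic, so eliminate the leading term of the running remainder at each step):
  leading term 2·x^4: subtract (2·x)·g(x) = 2·x^4 + 6·x^3 - 8·x^2 + 6·x, leaving 3·x^3 + 9·x^2 - 12·x + 9
  leading term 3·x^3: subtract (3)·g(x) = 3·x^3 + 9·x^2 - 12·x + 9, leaving 0
The remainder is 0, so f(x) = g(x) · h(x) with h(x) = 2·x + 3. Hence g | f, i.e. f ∈ (g).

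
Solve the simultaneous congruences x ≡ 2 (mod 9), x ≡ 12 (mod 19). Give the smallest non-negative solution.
x ≡ 164 (mod 171); the representative in [0, 171) is 164

The moduli 9, 19 are pairwise coprime, so by the CRT there is a unique solution mod 9·19 = 171.
Solve by successive substitution. Start with x ≡ 2 (mod 9).
  Combine with x ≡ 12 (mod 19): write x = 2 + 9·t and require 2 + 9·t ≡ 12 (mod 19), i.e. 9·t ≡ 12 − 2 ≡ 10 (mod 19). Since 9^(−1) ≡ 17 (mod 19), t ≡ 17·10 ≡ 18 (mod 19). So x ≡ 2 + 9·18 = 164 (mod 171).
Unique solution in [0, 171): x = 164.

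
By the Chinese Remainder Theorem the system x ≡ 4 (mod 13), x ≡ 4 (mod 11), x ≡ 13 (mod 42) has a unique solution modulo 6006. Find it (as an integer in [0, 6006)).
The moduli 13, 11, 42 are pairwise coprime, so by the CRT there is a unique solution mod 13·11·42 = 6006.
Solve by successive substitution. Start with x ≡ 4 (mod 13).
  Combine with x ≡ 4 (mod 11): write x = 4 + 13·t and require 4 + 13·t ≡ 4 (mod 11), i.e. 13·t ≡ 4 − 4 ≡ 0 (mod 11). Since 13^(−1) ≡ 6 (mod 11) (13 ≡ 2 (mod 11)), t ≡ 6·0 ≡ 0 (mod 11). So x ≡ 4 + 13·0 = 4 (mod 143).
  Combine with x ≡ 13 (mod 42): write x = 4 + 143·t and require 4 + 143·t ≡ 13 (mod 42), i.e. 143·t ≡ 13 − 4 ≡ 9 (mod 42). Since 143^(−1) ≡ 5 (mod 42) (143 ≡ 17 (mod 42)), t ≡ 5·9 ≡ 3 (mod 42). So x ≡ 4 + 143·3 = 433 (mod 6006).
Unique solution in [0, 6006): x = 433.

Final answer: x ≡ 433 (mod 6006); the representative in [0, 6006) is 433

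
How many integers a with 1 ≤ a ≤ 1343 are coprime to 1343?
1248

The number of a ∈ {1, ..., 1343} with gcd(a, 1343) = 1 is by definition Euler's totient φ(1343). φ is multiplicative, with φ(p^e) = p^e − p^(e−1). Factorise 1343 = 17 · 79. Then
  φ(1343) = (17 − 1) · (79 − 1) = 16 · 78 = 1248.
So there are 1248 such integers.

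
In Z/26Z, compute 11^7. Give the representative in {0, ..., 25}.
Use repeated squaring. Binary(7) = 111. Walk through the bits of the exponent 7 left-to-right: at each bit after the leading one, square the running value, then multiply by 11 if the bit is 1 (always reducing mod 26):
  bit 1 = 1 (leading): start with 11.
  bit 2 = 1: square 11^2 = 121 ≡ 17; bit is 1, so multiply 17·11 = 187 ≡ 5 (mod 26).
  bit 3 = 1: square 5^2 = 25; bit is 1, so multiply 25·11 = 275 ≡ 15 (mod 26).
Final value: 11^7 ≡ 15 (mod 26).

Final answer: 15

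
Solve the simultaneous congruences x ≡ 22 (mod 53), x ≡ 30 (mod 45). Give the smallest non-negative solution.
The moduli 53, 45 are pairwise coprime, so by the CRT there is a unique solution mod 53·45 = 2385.
Solve by successive substitution. Start with x ≡ 22 (mod 53).
  Combine with x ≡ 30 (mod 45): write x = 22 + 53·t and require 22 + 53·t ≡ 30 (mod 45), i.e. 53·t ≡ 30 − 22 ≡ 8 (mod 45). Since 53^(−1) ≡ 17 (mod 45) (53 ≡ 8 (mod 45)), t ≡ 17·8 ≡ 1 (mod 45). So x ≡ 22 + 53·1 = 75 (mod 2385).
Unique solution in [0, 2385): x = 75.

Final answer: x ≡ 75 (mod 2385); the representative in [0, 2385) is 75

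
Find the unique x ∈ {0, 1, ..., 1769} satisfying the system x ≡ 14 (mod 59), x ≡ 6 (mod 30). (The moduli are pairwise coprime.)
x ≡ 486 (mod 1770); the representative in [0, 1770) is 486

The moduli 59, 30 are pairwise coprime, so by the CRT there is a unique solution mod 59·30 = 1770.
Solve by successive substitution. Start with x ≡ 14 (mod 59).
  Combine with x ≡ 6 (mod 30): write x = 14 + 59·t and require 14 + 59·t ≡ 6 (mod 30), i.e. 59·t ≡ 6 − 14 ≡ 22 (mod 30). Since 59^(−1) ≡ 29 (mod 30) (59 ≡ 29 (mod 30)), t ≡ 29·22 ≡ 8 (mod 30). So x ≡ 14 + 59·8 = 486 (mod 1770).
Unique solution in [0, 1770): x = 486.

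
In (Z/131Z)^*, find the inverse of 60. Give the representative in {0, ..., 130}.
Apply the extended Euclidean algorithm to (131, 60), tracking rows (r, s, t) with s·131 + t·60 = r. Each division r_prev = q·r_cur + r_new produces the new row as (previous row) − q·(current row):
  row A: (131, 1, 0)   [1·131 + 0·60 = 131]
  row B: (60, 0, 1)   [0·131 + 1·60 = 60]
  131 = 2·60 + 11   → row C = row A − 2·row B = (11, 1, −2)   [check: 1·131 − 2·60 = 11]
  60 = 5·11 + 5   → row D = row B − 5·row C = (5, −5, 11)   [check: −5·131 + 11·60 = 5]
  11 = 2·5 + 1   → row E = row C − 2·row D = (1, 11, −24)   [check: 11·131 − 24·60 = 1]
  5 = 5·1 + 0   → remainder 0, stop. gcd = 1 (last nonzero row E).
The gcd is 1, so 60 is invertible mod 131. The last nonzero row gives 11·131 − 24·60 = 1, so t = −24. So 60^(−1) ≡ −24 ≡ 107 (mod 131). Verify: 60 · 107 = 6420 ≡ 1 (mod 131). ✓

Final answer: 60^(−1) ≡ 107 (mod 131)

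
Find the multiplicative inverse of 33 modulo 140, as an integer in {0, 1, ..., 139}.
Apply the extended Euclidean algorithm to (140, 33), tracking rows (r, s, t) with s·140 + t·33 = r. Each division r_prev = q·r_cur + r_new produces the new row as (previous row) − q·(current row):
  row A: (140, 1, 0)   [1·140 + 0·33 = 140]
  row B: (33, 0, 1)   [0·140 + 1·33 = 33]
  140 = 4·33 + 8   → row C = row A − 4·row B = (8, 1, −4)   [check: 1·140 − 4·33 = 8]
  33 = 4·8 + 1   → row D = row B − 4·row C = (1, −4, 17)   [check: −4·140 + 17·33 = 1]
  8 = 8·1 + 0   → remainder 0, stop. gcd = 1 (last nonzero row D).
The gcd is 1, so 33 is invertible mod 140. The last nonzero row gives −4·140 + 17·33 = 1, so t = 17. So 33^(−1) ≡ 17 (mod 140). Verify: 33 · 17 = 561 ≡ 1 (mod 140). ✓

Final answer: 33^(−1) ≡ 17 (mod 140)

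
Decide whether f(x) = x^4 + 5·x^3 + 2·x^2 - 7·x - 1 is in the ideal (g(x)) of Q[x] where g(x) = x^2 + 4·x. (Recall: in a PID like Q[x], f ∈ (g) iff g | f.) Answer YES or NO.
In Q[x] the ideal (g) consists of all multiples of g, so f ∈ (g) iff g | f, i.e. iff the remainder of f on division by g is 0. Divide f by g (g is monic, so eliminate the leading term of the running remainder at each step):
  leading term x^4: subtract (x^2)·g(x) = x^4 + 4·x^3, leaving x^3 + 2·x^2 - 7·x - 1
  leading term x^3: subtract (x)·g(x) = x^3 + 4·x^2, leaving -2·x^2 - 7·x - 1
  leading term -2·x^2: subtract (-2)·g(x) = -2·x^2 - 8·x, leaving x - 1
The remainder r(x) = x - 1 ≠ 0 (and deg r < deg g), so g ∤ f, i.e. f ∉ (g).

Final answer: NO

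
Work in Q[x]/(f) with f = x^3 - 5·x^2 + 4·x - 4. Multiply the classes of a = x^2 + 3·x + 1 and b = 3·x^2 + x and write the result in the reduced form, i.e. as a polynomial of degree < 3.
First multiply in Q[x] without reducing: a · b = 3·x^4 + 10·x^3 + 6·x^2 + x. Now divide by f(x) = x^3 - 5·x^2 + 4·x - 4, eliminating the leading term at each step:
  leading term 3·x^4: subtract (3·x)·f(x) = 3·x^4 - 15·x^3 + 12·x^2 - 12·x, leaving 25·x^3 - 6·x^2 + 13·x
  leading term 25·x^3: subtract (25)·f(x) = 25·x^3 - 125·x^2 + 100·x - 100, leaving 119·x^2 - 87·x + 100
The degree is now < 3, so this is the remainder. Hence a · b ≡ 119·x^2 - 87·x + 100 in Q[x]/(f).

Final answer: a · b ≡ 119·x^2 - 87·x + 100 (mod f(x))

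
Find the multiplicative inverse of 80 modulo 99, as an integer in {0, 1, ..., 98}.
80^(−1) ≡ 26 (mod 99)

Apply the extended Euclidean algorithm to (99, 80), tracking rows (r, s, t) with s·99 + t·80 = r. Each division r_prev = q·r_cur + r_new produces the new row as (previous row) − q·(current row):
  row A: (99, 1, 0)   [1·99 + 0·80 = 99]
  row B: (80, 0, 1)   [0·99 + 1·80 = 80]
  99 = 1·80 + 19   → row C = row A − 1·row B = (19, 1, −1)   [check: 1·99 − 1·80 = 19]
  80 = 4·19 + 4   → row D = row B − 4·row C = (4, −4, 5)   [check: −4·99 + 5·80 = 4]
  19 = 4·4 + 3   → row E = row C − 4·row D = (3, 17, −21)   [check: 17·99 − 21·80 = 3]
  4 = 1·3 + 1   → row F = row D − 1·row E = (1, −21, 26)   [check: −21·99 + 26·80 = 1]
  3 = 3·1 + 0   → remainder 0, stop. gcd = 1 (last nonzero row F).
The gcd is 1, so 80 is invertible mod 99. The last nonzero row gives −21·99 + 26·80 = 1, so t = 26. So 80^(−1) ≡ 26 (mod 99). Verify: 80 · 26 = 2080 ≡ 1 (mod 99). ✓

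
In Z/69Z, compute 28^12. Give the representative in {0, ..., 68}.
64

Use repeated squaring. Binary(12) = 1100. Walk through the bits of the exponent 12 left-to-right: at each bit after the leading one, square the running value, then multiply by 28 if the bit is 1 (always reducing mod 69):
  bit 1 = 1 (leading): start with 28.
  bit 2 = 1: square 28^2 = 784 ≡ 25; bit is 1, so multiply 25·28 = 700 ≡ 10 (mod 69).
  bit 3 = 0: square 10^2 = 100 ≡ 31 (mod 69).
  bit 4 = 0: square 31^2 = 961 ≡ 64 (mod 69).
Final value: 28^12 ≡ 64 (mod 69).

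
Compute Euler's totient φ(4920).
φ(4920) = 1280

φ is multiplicative, with φ(p^e) = p^e − p^(e−1). Factorise 4920 = 2^3 · 3 · 5 · 41. Then
  φ(4920) = (2^3 − 2^2) · (3 − 1) · (5 − 1) · (41 − 1) = 4 · 2 · 4 · 40 = 1280.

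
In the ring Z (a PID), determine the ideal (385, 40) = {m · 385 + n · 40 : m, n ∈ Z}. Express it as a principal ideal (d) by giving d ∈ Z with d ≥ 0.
In the PID Z, (a, b) is generated by gcd(a, b). Compute gcd(385, 40) with the extended Euclidean algorithm, tracking rows (r, s, t) with s·385 + t·40 = r:
  row A: (385, 1, 0)   [1·385 + 0·40 = 385]
  row B: (40, 0, 1)   [0·385 + 1·40 = 40]
  385 = 9·40 + 25   → row C = row A − 9·row B = (25, 1, −9)   [check: 1·385 − 9·40 = 25]
  40 = 1·25 + 15   → row D = row B − 1·row C = (15, −1, 10)   [check: −1·385 + 10·40 = 15]
  25 = 1·15 + 10   → row E = row C − 1·row D = (10, 2, −19)   [check: 2·385 − 19·40 = 10]
  15 = 1·10 + 5   → row F = row D − 1·row E = (5, −3, 29)   [check: −3·385 + 29·40 = 5]
  10 = 2·5 + 0   → remainder 0, stop. gcd = 5 (last nonzero row F).
So gcd(385, 40) = 5, with Bézout identity −3·385 + 29·40 = 5. Containment (⊇): the Bézout identity exhibits 5 as an element of (385, 40), giving (5) ⊆ (385, 40). Containment (⊆): since 5 | 385 and 5 | 40 (385 = 5·77, 40 = 5·8), every Z-linear combination of 385 and 40 is divisible by 5, so (385, 40) ⊆ (5). Therefore (385, 40) = (5), d = 5.

Final answer: (385, 40) = (5); d = 5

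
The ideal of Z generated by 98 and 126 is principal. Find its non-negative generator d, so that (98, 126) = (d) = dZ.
(98, 126) = (14); d = 14

In the PID Z, (a, b) is generated by gcd(a, b). Compute gcd(126, 98) with the extended Euclidean algorithm, tracking rows (r, s, t) with s·126 + t·98 = r:
  row A: (126, 1, 0)   [1·126 + 0·98 = 126]
  row B: (98, 0, 1)   [0·126 + 1·98 = 98]
  126 = 1·98 + 28   → row C = row A − 1·row B = (28, 1, −1)   [check: 1·126 − 1·98 = 28]
  98 = 3·28 + 14   → row D = row B − 3·row C = (14, −3, 4)   [check: −3·126 + 4·98 = 14]
  28 = 2·14 + 0   → remainder 0, stop. gcd = 14 (last nonzero row D).
So gcd(98, 126) = 14, with Bézout identity −3·126 + 4·98 = 14. Containment (⊇): the Bézout identity exhibits 14 as an element of (98, 126), giving (14) ⊆ (98, 126). Containment (⊆): since 14 | 98 and 14 | 126 (98 = 14·7, 126 = 14·9), every Z-linear combination of 98 and 126 is divisible by 14, so (98, 126) ⊆ (14). Therefore (98, 126) = (14), d = 14.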